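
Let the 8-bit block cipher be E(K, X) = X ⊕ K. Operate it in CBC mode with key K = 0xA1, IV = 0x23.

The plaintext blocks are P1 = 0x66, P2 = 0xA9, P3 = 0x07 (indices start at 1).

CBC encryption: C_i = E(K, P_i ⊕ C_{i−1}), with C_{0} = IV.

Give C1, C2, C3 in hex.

C1 = 0xE4, C2 = 0xEC, C3 = 0x4A

C1: P1 ⊕ 0x23 = 0x45; E(K, 0x45) = 0xE4.
C2: P2 ⊕ 0xE4 = 0x4D; E(K, 0x4D) = 0xEC.
C3: P3 ⊕ 0xEC = 0xEB; E(K, 0xEB) = 0x4A.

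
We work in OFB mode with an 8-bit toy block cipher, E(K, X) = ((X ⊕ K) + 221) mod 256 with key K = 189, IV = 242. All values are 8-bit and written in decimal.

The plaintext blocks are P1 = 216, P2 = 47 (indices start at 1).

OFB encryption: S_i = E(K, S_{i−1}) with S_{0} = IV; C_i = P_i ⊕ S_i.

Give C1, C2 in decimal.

C1: S = E(K, 242) = 44; 216 ⊕ 44 = 244.
C2: S = E(K, 44) = 110; 47 ⊕ 110 = 65.

C1 = 244, C2 = 65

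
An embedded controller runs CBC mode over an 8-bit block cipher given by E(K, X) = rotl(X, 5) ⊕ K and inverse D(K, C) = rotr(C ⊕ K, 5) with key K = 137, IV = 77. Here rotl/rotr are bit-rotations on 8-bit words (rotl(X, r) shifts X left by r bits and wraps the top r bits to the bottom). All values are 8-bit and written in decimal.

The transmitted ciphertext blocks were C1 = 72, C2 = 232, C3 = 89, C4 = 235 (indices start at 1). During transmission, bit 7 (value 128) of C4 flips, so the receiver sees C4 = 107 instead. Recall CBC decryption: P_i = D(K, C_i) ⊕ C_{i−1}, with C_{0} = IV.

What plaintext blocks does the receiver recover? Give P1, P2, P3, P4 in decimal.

P1 = 67, P2 = 67, P3 = 110, P4 = 78

Only C4 changed, to 107. In CBC, a change in C_i garbles P_i and flips the same bit in P_{i+1}. Decrypting the received ciphertext:
P1: D(K, 72) = 14; 14 ⊕ 77 = 67.
P2: D(K, 232) = 11; 11 ⊕ 72 = 67.
P3: D(K, 89) = 134; 134 ⊕ 232 = 110.
P4: D(K, 107) = 23; 23 ⊕ 89 = 78.
Blocks that differ from the original plaintext: P4.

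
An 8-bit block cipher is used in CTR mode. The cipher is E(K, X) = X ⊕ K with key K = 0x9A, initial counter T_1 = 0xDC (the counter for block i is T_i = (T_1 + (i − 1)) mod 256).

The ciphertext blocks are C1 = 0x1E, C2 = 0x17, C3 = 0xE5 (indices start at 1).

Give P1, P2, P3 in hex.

P1 = 0x58, P2 = 0x50, P3 = 0xA1

CTR decryption: S_i = E(K, T_i) where T_i is the counter for block i; P_i = C_i ⊕ S_i.
P1: T = 0xDC, S = E(K, T) = 0x46; 0x1E ⊕ 0x46 = 0x58.
P2: T = 0xDD, S = E(K, T) = 0x47; 0x17 ⊕ 0x47 = 0x50.
P3: T = 0xDE, S = E(K, T) = 0x44; 0xE5 ⊕ 0x44 = 0xA1.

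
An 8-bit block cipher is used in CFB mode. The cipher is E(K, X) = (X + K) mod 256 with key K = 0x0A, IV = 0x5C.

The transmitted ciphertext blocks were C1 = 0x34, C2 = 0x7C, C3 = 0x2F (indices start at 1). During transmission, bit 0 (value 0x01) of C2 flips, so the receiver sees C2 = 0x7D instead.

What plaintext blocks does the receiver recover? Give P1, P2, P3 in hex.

CFB decryption: P_i = C_i ⊕ E(K, C_{i−1}), with C_{0} = IV.
Only C2 changed, to 0x7D. In CFB, a change in C_i flips the same bit in P_i and garbles P_{i+1}. Decrypting the received ciphertext:
P1: E(K, 0x5C) = 0x66; 0x34 ⊕ 0x66 = 0x52.
P2: E(K, 0x34) = 0x3E; 0x7D ⊕ 0x3E = 0x43.
P3: E(K, 0x7D) = 0x87; 0x2F ⊕ 0x87 = 0xA8.
Blocks that differ from the original plaintext: P2, P3.

P1 = 0x52, P2 = 0x43, P3 = 0xA8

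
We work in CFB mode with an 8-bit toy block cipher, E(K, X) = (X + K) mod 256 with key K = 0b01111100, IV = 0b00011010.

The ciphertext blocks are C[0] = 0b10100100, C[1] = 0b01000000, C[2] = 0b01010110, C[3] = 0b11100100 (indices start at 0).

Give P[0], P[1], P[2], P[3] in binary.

P[0] = 0b00110010, P[1] = 0b01100000, P[2] = 0b11101010, P[3] = 0b00110110

CFB decryption: P_i = C_i ⊕ E(K, C_{i−1}), with C_{−1} = IV.
P[0]: E(K, 0b00011010) = 0b10010110; 0b10100100 ⊕ 0b10010110 = 0b00110010.
P[1]: E(K, 0b10100100) = 0b00100000; 0b01000000 ⊕ 0b00100000 = 0b01100000.
P[2]: E(K, 0b01000000) = 0b10111100; 0b01010110 ⊕ 0b10111100 = 0b11101010.
P[3]: E(K, 0b01010110) = 0b11010010; 0b11100100 ⊕ 0b11010010 = 0b00110110.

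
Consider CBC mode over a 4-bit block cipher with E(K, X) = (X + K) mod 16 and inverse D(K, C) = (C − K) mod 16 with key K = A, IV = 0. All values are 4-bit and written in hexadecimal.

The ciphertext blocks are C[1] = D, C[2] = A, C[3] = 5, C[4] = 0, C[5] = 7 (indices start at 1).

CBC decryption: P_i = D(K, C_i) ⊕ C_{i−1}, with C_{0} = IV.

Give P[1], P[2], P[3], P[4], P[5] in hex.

P[1]: D(K, D) = 3; 3 ⊕ 0 = 3.
P[2]: D(K, A) = 0; 0 ⊕ D = D.
P[3]: D(K, 5) = B; B ⊕ A = 1.
P[4]: D(K, 0) = 6; 6 ⊕ 5 = 3.
P[5]: D(K, 7) = D; D ⊕ 0 = D.

P[1] = 3, P[2] = D, P[3] = 1, P[4] = 3, P[5] = D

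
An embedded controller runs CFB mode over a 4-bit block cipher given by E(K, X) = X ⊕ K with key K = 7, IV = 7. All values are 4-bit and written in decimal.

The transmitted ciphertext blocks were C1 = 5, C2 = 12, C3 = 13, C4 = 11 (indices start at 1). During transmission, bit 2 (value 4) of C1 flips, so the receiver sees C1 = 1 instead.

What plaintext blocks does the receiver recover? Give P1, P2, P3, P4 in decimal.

CFB decryption: P_i = C_i ⊕ E(K, C_{i−1}), with C_{0} = IV.
Only C1 changed, to 1. In CFB, a change in C_i flips the same bit in P_i and garbles P_{i+1}. Decrypting the received ciphertext:
P1: E(K, 7) = 0; 1 ⊕ 0 = 1.
P2: E(K, 1) = 6; 12 ⊕ 6 = 10.
P3: E(K, 12) = 11; 13 ⊕ 11 = 6.
P4: E(K, 13) = 10; 11 ⊕ 10 = 1.
Blocks that differ from the original plaintext: P1, P2.

P1 = 1, P2 = 10, P3 = 6, P4 = 1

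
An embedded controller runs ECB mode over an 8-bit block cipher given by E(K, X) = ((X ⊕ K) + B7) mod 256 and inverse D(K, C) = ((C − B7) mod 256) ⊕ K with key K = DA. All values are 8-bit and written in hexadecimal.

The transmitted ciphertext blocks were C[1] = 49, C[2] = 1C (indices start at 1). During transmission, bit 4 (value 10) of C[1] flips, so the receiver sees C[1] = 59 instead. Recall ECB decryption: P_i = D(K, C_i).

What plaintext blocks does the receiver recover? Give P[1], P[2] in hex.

Only C[1] changed, to 59. In ECB, a change in C_i affects only P_i. Decrypting the received ciphertext:
P[1]: D(K, 59) = 78.
P[2]: D(K, 1C) = BF.
Blocks that differ from the original plaintext: P[1].

P[1] = 78, P[2] = BF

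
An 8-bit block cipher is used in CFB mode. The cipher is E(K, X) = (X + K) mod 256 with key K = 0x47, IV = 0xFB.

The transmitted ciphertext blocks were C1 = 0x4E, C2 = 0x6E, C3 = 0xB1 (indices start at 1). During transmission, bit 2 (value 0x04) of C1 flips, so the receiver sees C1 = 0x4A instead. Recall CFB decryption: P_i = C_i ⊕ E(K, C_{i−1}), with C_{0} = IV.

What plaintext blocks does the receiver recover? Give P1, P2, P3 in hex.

P1 = 0x08, P2 = 0xFF, P3 = 0x04

Only C1 changed, to 0x4A. In CFB, a change in C_i flips the same bit in P_i and garbles P_{i+1}. Decrypting the received ciphertext:
P1: E(K, 0xFB) = 0x42; 0x4A ⊕ 0x42 = 0x08.
P2: E(K, 0x4A) = 0x91; 0x6E ⊕ 0x91 = 0xFF.
P3: E(K, 0x6E) = 0xB5; 0xB1 ⊕ 0xB5 = 0x04.
Blocks that differ from the original plaintext: P1, P2.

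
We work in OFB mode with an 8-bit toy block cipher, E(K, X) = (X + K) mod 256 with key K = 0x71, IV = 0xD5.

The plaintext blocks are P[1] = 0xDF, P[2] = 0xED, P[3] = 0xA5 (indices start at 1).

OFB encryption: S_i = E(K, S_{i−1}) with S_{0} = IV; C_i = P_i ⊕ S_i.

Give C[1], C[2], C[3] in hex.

C[1] = 0x99, C[2] = 0x5A, C[3] = 0x8D

C[1]: S = E(K, 0xD5) = 0x46; 0xDF ⊕ 0x46 = 0x99.
C[2]: S = E(K, 0x46) = 0xB7; 0xED ⊕ 0xB7 = 0x5A.
C[3]: S = E(K, 0xB7) = 0x28; 0xA5 ⊕ 0x28 = 0x8D.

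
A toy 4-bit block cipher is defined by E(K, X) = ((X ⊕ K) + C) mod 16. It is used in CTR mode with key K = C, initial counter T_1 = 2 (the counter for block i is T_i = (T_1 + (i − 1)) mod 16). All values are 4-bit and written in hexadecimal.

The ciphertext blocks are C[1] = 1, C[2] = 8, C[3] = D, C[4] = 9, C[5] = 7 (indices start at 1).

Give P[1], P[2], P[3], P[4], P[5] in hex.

CTR decryption: S_i = E(K, T_i) where T_i is the counter for block i; P_i = C_i ⊕ S_i.
P[1]: T = 2, S = E(K, T) = A; 1 ⊕ A = B.
P[2]: T = 3, S = E(K, T) = B; 8 ⊕ B = 3.
P[3]: T = 4, S = E(K, T) = 4; D ⊕ 4 = 9.
P[4]: T = 5, S = E(K, T) = 5; 9 ⊕ 5 = C.
P[5]: T = 6, S = E(K, T) = 6; 7 ⊕ 6 = 1.

P[1] = B, P[2] = 3, P[3] = 9, P[4] = C, P[5] = 1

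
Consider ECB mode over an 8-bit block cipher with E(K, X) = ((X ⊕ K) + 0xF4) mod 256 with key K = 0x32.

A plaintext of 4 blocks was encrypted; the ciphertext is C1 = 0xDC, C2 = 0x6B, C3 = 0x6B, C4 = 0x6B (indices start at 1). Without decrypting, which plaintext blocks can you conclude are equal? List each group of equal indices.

P2 = P3 = P4

ECB encrypts each block independently with the same key, so equal ciphertext blocks imply equal plaintext blocks.
C2 = C3 = C4 = 0x6B, so P2 = P3 = P4.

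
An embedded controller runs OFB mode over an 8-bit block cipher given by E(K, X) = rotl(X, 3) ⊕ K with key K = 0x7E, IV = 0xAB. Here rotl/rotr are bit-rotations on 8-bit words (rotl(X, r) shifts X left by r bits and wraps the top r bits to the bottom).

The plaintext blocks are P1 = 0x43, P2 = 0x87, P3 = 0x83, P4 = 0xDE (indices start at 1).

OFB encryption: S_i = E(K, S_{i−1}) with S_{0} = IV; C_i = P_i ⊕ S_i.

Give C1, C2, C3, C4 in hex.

C1 = 0x60, C2 = 0xE0, C3 = 0xC6, C4 = 0x8A

C1: S = E(K, 0xAB) = 0x23; 0x43 ⊕ 0x23 = 0x60.
C2: S = E(K, 0x23) = 0x67; 0x87 ⊕ 0x67 = 0xE0.
C3: S = E(K, 0x67) = 0x45; 0x83 ⊕ 0x45 = 0xC6.
C4: S = E(K, 0x45) = 0x54; 0xDE ⊕ 0x54 = 0x8A.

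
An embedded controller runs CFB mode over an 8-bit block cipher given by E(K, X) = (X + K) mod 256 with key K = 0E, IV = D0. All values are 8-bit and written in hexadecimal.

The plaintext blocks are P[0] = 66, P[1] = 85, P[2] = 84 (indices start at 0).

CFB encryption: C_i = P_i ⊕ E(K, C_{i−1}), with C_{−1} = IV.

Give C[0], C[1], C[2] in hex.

C[0] = B8, C[1] = 43, C[2] = D5

C[0]: E(K, D0) = DE; 66 ⊕ DE = B8.
C[1]: E(K, B8) = C6; 85 ⊕ C6 = 43.
C[2]: E(K, 43) = 51; 84 ⊕ 51 = D5.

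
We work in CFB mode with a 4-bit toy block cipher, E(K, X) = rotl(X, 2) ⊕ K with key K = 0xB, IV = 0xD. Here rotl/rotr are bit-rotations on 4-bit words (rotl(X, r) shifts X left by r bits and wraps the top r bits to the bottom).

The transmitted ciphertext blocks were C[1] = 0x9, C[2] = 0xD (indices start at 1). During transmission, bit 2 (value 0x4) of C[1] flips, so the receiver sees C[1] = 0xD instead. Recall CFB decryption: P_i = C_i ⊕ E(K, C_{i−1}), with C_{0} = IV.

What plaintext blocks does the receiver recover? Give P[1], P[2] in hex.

P[1] = 0x1, P[2] = 0x1

Only C[1] changed, to 0xD. In CFB, a change in C_i flips the same bit in P_i and garbles P_{i+1}. Decrypting the received ciphertext:
P[1]: E(K, 0xD) = 0xC; 0xD ⊕ 0xC = 0x1.
P[2]: E(K, 0xD) = 0xC; 0xD ⊕ 0xC = 0x1.
Blocks that differ from the original plaintext: P[1], P[2].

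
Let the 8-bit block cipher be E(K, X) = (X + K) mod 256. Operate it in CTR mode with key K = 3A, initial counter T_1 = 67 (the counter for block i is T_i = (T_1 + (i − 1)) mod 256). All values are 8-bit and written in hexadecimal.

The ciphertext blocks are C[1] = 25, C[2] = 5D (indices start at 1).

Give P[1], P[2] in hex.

CTR decryption: S_i = E(K, T_i) where T_i is the counter for block i; P_i = C_i ⊕ S_i.
P[1]: T = 67, S = E(K, T) = A1; 25 ⊕ A1 = 84.
P[2]: T = 68, S = E(K, T) = A2; 5D ⊕ A2 = FF.

P[1] = 84, P[2] = FF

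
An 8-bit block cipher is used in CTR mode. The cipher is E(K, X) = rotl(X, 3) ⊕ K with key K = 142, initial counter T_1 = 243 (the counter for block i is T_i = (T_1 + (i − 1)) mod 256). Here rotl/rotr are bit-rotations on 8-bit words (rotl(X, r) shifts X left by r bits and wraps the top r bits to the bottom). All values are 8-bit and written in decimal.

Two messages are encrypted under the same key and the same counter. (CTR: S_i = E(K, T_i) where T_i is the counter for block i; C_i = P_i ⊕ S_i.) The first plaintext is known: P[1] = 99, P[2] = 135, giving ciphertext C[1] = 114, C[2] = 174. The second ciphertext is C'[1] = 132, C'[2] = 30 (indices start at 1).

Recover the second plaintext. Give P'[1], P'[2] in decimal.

In CTR with a reused counter, both messages share the same keystream S_i, so C_i ⊕ C'_i = P_i ⊕ P'_i and thus P'_i = P_i ⊕ C_i ⊕ C'_i.
P'[1]: 99 ⊕ 114 ⊕ 132 = 149.
P'[2]: 135 ⊕ 174 ⊕ 30 = 55.

P'[1] = 149, P'[2] = 55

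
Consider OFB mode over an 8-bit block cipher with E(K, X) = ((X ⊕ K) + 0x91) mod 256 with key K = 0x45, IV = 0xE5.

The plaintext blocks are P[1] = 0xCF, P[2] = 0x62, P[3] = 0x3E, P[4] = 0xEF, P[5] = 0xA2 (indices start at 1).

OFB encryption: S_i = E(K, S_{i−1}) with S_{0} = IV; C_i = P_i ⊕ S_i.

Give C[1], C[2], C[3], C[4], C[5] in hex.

C[1]: S = E(K, 0xE5) = 0x31; 0xCF ⊕ 0x31 = 0xFE.
C[2]: S = E(K, 0x31) = 0x05; 0x62 ⊕ 0x05 = 0x67.
C[3]: S = E(K, 0x05) = 0xD1; 0x3E ⊕ 0xD1 = 0xEF.
C[4]: S = E(K, 0xD1) = 0x25; 0xEF ⊕ 0x25 = 0xCA.
C[5]: S = E(K, 0x25) = 0xF1; 0xA2 ⊕ 0xF1 = 0x53.

C[1] = 0xFE, C[2] = 0x67, C[3] = 0xEF, C[4] = 0xCA, C[5] = 0x53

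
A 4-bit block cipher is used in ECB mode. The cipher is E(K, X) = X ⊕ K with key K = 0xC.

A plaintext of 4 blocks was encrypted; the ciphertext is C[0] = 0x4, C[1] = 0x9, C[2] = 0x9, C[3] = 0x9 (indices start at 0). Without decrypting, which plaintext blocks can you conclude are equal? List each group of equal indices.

P[1] = P[2] = P[3]

ECB encrypts each block independently with the same key, so equal ciphertext blocks imply equal plaintext blocks.
C[1] = C[2] = C[3] = 0x9, so P[1] = P[2] = P[3].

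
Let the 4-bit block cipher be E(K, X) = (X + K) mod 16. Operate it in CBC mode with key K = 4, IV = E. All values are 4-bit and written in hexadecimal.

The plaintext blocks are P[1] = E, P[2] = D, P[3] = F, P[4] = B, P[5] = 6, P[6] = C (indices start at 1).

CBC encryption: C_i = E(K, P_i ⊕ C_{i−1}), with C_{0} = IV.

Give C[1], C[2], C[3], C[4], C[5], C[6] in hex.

C[1]: P[1] ⊕ E = 0; E(K, 0) = 4.
C[2]: P[2] ⊕ 4 = 9; E(K, 9) = D.
C[3]: P[3] ⊕ D = 2; E(K, 2) = 6.
C[4]: P[4] ⊕ 6 = D; E(K, D) = 1.
C[5]: P[5] ⊕ 1 = 7; E(K, 7) = B.
C[6]: P[6] ⊕ B = 7; E(K, 7) = B.

C[1] = 4, C[2] = D, C[3] = 6, C[4] = 1, C[5] = B, C[6] = B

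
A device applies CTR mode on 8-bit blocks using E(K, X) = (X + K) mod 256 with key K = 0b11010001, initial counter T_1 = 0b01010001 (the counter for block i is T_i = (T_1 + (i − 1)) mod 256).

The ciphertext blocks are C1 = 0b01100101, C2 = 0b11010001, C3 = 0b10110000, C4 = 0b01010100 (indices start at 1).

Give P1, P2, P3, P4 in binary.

CTR decryption: S_i = E(K, T_i) where T_i is the counter for block i; P_i = C_i ⊕ S_i.
P1: T = 0b01010001, S = E(K, T) = 0b00100010; 0b01100101 ⊕ 0b00100010 = 0b01000111.
P2: T = 0b01010010, S = E(K, T) = 0b00100011; 0b11010001 ⊕ 0b00100011 = 0b11110010.
P3: T = 0b01010011, S = E(K, T) = 0b00100100; 0b10110000 ⊕ 0b00100100 = 0b10010100.
P4: T = 0b01010100, S = E(K, T) = 0b00100101; 0b01010100 ⊕ 0b00100101 = 0b01110001.

P1 = 0b01000111, P2 = 0b11110010, P3 = 0b10010100, P4 = 0b01110001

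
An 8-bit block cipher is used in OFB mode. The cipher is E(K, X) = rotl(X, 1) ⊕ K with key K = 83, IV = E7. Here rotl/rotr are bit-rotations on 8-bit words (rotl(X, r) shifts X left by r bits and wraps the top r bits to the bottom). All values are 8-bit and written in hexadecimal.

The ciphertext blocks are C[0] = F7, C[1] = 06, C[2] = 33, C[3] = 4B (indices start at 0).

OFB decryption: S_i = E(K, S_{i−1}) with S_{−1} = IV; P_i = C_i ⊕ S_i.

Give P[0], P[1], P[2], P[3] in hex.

P[0] = BB, P[1] = 1D, P[2] = 86, P[3] = A3

P[0]: S = E(K, E7) = 4C; F7 ⊕ 4C = BB.
P[1]: S = E(K, 4C) = 1B; 06 ⊕ 1B = 1D.
P[2]: S = E(K, 1B) = B5; 33 ⊕ B5 = 86.
P[3]: S = E(K, B5) = E8; 4B ⊕ E8 = A3.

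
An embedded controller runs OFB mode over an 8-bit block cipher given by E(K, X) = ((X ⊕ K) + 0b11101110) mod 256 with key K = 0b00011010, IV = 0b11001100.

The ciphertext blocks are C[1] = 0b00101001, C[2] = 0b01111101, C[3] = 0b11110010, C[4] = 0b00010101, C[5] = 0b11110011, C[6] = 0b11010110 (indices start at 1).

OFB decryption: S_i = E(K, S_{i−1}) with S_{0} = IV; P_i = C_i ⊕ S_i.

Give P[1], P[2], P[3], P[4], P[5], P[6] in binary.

P[1] = 0b11101101, P[2] = 0b10110001, P[3] = 0b00110110, P[4] = 0b11011001, P[5] = 0b00110111, P[6] = 0b00011010

P[1]: S = E(K, 0b11001100) = 0b11000100; 0b00101001 ⊕ 0b11000100 = 0b11101101.
P[2]: S = E(K, 0b11000100) = 0b11001100; 0b01111101 ⊕ 0b11001100 = 0b10110001.
P[3]: S = E(K, 0b11001100) = 0b11000100; 0b11110010 ⊕ 0b11000100 = 0b00110110.
P[4]: S = E(K, 0b11000100) = 0b11001100; 0b00010101 ⊕ 0b11001100 = 0b11011001.
P[5]: S = E(K, 0b11001100) = 0b11000100; 0b11110011 ⊕ 0b11000100 = 0b00110111.
P[6]: S = E(K, 0b11000100) = 0b11001100; 0b11010110 ⊕ 0b11001100 = 0b00011010.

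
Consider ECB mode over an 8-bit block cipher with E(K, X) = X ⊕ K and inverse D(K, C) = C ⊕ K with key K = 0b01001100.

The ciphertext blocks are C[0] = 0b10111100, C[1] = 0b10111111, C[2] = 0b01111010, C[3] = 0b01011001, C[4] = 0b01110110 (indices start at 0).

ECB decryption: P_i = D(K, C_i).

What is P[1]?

P[1] = 0b11110011

P[1]: D(K, 0b10111111) = 0b11110011.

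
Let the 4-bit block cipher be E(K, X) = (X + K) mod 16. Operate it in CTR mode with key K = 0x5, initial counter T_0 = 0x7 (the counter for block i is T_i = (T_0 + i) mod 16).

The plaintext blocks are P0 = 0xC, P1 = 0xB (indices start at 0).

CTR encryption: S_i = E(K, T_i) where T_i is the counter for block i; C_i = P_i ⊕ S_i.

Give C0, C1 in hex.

C0: T = 0x7, S = E(K, T) = 0xC; 0xC ⊕ 0xC = 0x0.
C1: T = 0x8, S = E(K, T) = 0xD; 0xB ⊕ 0xD = 0x6.

C0 = 0x0, C1 = 0x6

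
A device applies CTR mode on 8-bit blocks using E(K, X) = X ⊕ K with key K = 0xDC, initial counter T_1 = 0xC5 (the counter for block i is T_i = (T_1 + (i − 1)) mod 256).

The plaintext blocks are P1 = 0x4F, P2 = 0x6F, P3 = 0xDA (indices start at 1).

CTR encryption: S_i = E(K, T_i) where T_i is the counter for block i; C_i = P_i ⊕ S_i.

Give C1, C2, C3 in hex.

C1 = 0x56, C2 = 0x75, C3 = 0xC1

C1: T = 0xC5, S = E(K, T) = 0x19; 0x4F ⊕ 0x19 = 0x56.
C2: T = 0xC6, S = E(K, T) = 0x1A; 0x6F ⊕ 0x1A = 0x75.
C3: T = 0xC7, S = E(K, T) = 0x1B; 0xDA ⊕ 0x1B = 0xC1.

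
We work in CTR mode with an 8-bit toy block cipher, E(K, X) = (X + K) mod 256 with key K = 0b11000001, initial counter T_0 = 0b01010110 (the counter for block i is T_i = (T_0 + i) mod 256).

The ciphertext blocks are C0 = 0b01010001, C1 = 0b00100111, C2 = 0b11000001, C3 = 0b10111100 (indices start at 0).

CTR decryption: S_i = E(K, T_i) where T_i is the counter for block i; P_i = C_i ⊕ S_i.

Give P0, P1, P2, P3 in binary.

P0: T = 0b01010110, S = E(K, T) = 0b00010111; 0b01010001 ⊕ 0b00010111 = 0b01000110.
P1: T = 0b01010111, S = E(K, T) = 0b00011000; 0b00100111 ⊕ 0b00011000 = 0b00111111.
P2: T = 0b01011000, S = E(K, T) = 0b00011001; 0b11000001 ⊕ 0b00011001 = 0b11011000.
P3: T = 0b01011001, S = E(K, T) = 0b00011010; 0b10111100 ⊕ 0b00011010 = 0b10100110.

P0 = 0b01000110, P1 = 0b00111111, P2 = 0b11011000, P3 = 0b10100110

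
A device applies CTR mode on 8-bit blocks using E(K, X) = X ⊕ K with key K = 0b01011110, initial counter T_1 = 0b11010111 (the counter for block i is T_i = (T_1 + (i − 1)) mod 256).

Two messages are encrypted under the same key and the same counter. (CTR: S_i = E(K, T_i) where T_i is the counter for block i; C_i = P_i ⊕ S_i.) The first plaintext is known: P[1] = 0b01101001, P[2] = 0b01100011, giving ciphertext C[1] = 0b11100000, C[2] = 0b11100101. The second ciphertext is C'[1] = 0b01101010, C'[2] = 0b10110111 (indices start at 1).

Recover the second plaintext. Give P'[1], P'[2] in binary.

P'[1] = 0b11100011, P'[2] = 0b00110001

In CTR with a reused counter, both messages share the same keystream S_i, so C_i ⊕ C'_i = P_i ⊕ P'_i and thus P'_i = P_i ⊕ C_i ⊕ C'_i.
P'[1]: 0b01101001 ⊕ 0b11100000 ⊕ 0b01101010 = 0b11100011.
P'[2]: 0b01100011 ⊕ 0b11100101 ⊕ 0b10110111 = 0b00110001.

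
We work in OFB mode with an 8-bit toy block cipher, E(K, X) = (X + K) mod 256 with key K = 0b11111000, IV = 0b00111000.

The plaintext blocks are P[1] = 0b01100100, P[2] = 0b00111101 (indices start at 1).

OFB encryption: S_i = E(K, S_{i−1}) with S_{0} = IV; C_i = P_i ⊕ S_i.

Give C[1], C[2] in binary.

C[1]: S = E(K, 0b00111000) = 0b00110000; 0b01100100 ⊕ 0b00110000 = 0b01010100.
C[2]: S = E(K, 0b00110000) = 0b00101000; 0b00111101 ⊕ 0b00101000 = 0b00010101.

C[1] = 0b01010100, C[2] = 0b00010101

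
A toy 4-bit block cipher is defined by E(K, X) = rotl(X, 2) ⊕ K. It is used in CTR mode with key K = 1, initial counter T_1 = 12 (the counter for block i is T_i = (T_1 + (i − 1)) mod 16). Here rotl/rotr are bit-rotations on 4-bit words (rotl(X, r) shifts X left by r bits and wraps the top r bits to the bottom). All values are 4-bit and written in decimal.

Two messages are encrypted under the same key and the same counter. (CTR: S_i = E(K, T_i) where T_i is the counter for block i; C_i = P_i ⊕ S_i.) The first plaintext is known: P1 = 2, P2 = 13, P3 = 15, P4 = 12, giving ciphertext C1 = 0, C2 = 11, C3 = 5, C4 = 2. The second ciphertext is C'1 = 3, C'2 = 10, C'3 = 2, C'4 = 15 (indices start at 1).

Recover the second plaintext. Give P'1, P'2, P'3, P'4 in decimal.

P'1 = 1, P'2 = 12, P'3 = 8, P'4 = 1

In CTR with a reused counter, both messages share the same keystream S_i, so C_i ⊕ C'_i = P_i ⊕ P'_i and thus P'_i = P_i ⊕ C_i ⊕ C'_i.
P'1: 2 ⊕ 0 ⊕ 3 = 1.
P'2: 13 ⊕ 11 ⊕ 10 = 12.
P'3: 15 ⊕ 5 ⊕ 2 = 8.
P'4: 12 ⊕ 2 ⊕ 15 = 1.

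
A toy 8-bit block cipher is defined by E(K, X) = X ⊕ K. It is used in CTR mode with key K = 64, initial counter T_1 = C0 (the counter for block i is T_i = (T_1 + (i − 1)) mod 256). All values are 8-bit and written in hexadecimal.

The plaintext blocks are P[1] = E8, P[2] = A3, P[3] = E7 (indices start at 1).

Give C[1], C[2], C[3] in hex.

C[1] = 4C, C[2] = 06, C[3] = 41

CTR encryption: S_i = E(K, T_i) where T_i is the counter for block i; C_i = P_i ⊕ S_i.
C[1]: T = C0, S = E(K, T) = A4; E8 ⊕ A4 = 4C.
C[2]: T = C1, S = E(K, T) = A5; A3 ⊕ A5 = 06.
C[3]: T = C2, S = E(K, T) = A6; E7 ⊕ A6 = 41.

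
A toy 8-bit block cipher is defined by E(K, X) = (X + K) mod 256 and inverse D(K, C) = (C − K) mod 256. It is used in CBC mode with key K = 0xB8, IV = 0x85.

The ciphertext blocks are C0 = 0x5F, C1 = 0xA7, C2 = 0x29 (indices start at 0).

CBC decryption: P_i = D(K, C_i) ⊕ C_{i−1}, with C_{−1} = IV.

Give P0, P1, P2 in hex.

P0: D(K, 0x5F) = 0xA7; 0xA7 ⊕ 0x85 = 0x22.
P1: D(K, 0xA7) = 0xEF; 0xEF ⊕ 0x5F = 0xB0.
P2: D(K, 0x29) = 0x71; 0x71 ⊕ 0xA7 = 0xD6.

P0 = 0x22, P1 = 0xB0, P2 = 0xD6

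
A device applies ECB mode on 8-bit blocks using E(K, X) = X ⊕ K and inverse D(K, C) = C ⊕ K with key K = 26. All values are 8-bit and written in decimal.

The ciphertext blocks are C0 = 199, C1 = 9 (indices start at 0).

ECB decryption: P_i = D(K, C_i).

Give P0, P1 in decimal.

P0 = 221, P1 = 19

P0: D(K, 199) = 221.
P1: D(K, 9) = 19.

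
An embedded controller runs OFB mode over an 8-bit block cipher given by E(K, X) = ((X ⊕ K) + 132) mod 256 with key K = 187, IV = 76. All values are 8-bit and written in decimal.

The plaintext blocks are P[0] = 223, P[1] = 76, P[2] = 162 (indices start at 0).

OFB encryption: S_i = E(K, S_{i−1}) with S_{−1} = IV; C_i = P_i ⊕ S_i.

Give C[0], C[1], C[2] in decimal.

C[0]: S = E(K, 76) = 123; 223 ⊕ 123 = 164.
C[1]: S = E(K, 123) = 68; 76 ⊕ 68 = 8.
C[2]: S = E(K, 68) = 131; 162 ⊕ 131 = 33.

C[0] = 164, C[1] = 8, C[2] = 33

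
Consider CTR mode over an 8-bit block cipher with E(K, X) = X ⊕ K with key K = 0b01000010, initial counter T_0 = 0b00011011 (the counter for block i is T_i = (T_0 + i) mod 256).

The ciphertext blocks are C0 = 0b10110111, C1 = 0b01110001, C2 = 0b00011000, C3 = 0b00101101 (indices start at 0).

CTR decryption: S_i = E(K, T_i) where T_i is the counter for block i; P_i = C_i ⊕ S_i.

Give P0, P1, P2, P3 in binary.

P0: T = 0b00011011, S = E(K, T) = 0b01011001; 0b10110111 ⊕ 0b01011001 = 0b11101110.
P1: T = 0b00011100, S = E(K, T) = 0b01011110; 0b01110001 ⊕ 0b01011110 = 0b00101111.
P2: T = 0b00011101, S = E(K, T) = 0b01011111; 0b00011000 ⊕ 0b01011111 = 0b01000111.
P3: T = 0b00011110, S = E(K, T) = 0b01011100; 0b00101101 ⊕ 0b01011100 = 0b01110001.

P0 = 0b11101110, P1 = 0b00101111, P2 = 0b01000111, P3 = 0b01110001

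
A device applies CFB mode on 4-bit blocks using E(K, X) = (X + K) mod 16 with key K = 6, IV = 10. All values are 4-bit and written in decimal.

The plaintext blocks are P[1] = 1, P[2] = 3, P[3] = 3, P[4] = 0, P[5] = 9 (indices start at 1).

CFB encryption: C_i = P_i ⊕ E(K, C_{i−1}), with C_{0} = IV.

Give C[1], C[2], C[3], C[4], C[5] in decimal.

C[1] = 1, C[2] = 4, C[3] = 9, C[4] = 15, C[5] = 12

C[1]: E(K, 10) = 0; 1 ⊕ 0 = 1.
C[2]: E(K, 1) = 7; 3 ⊕ 7 = 4.
C[3]: E(K, 4) = 10; 3 ⊕ 10 = 9.
C[4]: E(K, 9) = 15; 0 ⊕ 15 = 15.
C[5]: E(K, 15) = 5; 9 ⊕ 5 = 12.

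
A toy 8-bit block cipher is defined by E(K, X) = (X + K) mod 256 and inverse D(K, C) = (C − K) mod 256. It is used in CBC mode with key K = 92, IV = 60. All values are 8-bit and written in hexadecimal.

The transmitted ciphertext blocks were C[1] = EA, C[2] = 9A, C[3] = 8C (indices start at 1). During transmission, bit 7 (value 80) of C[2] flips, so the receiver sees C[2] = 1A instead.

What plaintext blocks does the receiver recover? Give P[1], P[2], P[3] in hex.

P[1] = 38, P[2] = 62, P[3] = E0

CBC decryption: P_i = D(K, C_i) ⊕ C_{i−1}, with C_{0} = IV.
Only C[2] changed, to 1A. In CBC, a change in C_i garbles P_i and flips the same bit in P_{i+1}. Decrypting the received ciphertext:
P[1]: D(K, EA) = 58; 58 ⊕ 60 = 38.
P[2]: D(K, 1A) = 88; 88 ⊕ EA = 62.
P[3]: D(K, 8C) = FA; FA ⊕ 1A = E0.
Blocks that differ from the original plaintext: P[2], P[3].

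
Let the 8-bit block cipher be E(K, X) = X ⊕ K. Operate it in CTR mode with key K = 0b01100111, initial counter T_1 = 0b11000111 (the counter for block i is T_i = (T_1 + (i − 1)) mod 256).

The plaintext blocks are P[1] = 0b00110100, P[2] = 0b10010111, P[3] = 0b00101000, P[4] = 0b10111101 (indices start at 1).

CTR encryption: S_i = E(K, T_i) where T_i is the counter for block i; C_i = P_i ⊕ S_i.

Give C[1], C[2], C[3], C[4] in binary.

C[1]: T = 0b11000111, S = E(K, T) = 0b10100000; 0b00110100 ⊕ 0b10100000 = 0b10010100.
C[2]: T = 0b11001000, S = E(K, T) = 0b10101111; 0b10010111 ⊕ 0b10101111 = 0b00111000.
C[3]: T = 0b11001001, S = E(K, T) = 0b10101110; 0b00101000 ⊕ 0b10101110 = 0b10000110.
C[4]: T = 0b11001010, S = E(K, T) = 0b10101101; 0b10111101 ⊕ 0b10101101 = 0b00010000.

C[1] = 0b10010100, C[2] = 0b00111000, C[3] = 0b10000110, C[4] = 0b00010000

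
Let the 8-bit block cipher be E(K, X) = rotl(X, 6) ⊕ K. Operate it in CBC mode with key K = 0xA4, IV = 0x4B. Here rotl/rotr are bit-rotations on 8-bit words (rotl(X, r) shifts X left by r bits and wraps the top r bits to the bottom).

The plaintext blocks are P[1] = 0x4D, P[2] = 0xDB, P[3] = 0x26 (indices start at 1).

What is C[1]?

C[1] = 0x25

CBC encryption: C_i = E(K, P_i ⊕ C_{i−1}), with C_{0} = IV.
C[1]: P[1] ⊕ 0x4B = 0x06; E(K, 0x06) = 0x25.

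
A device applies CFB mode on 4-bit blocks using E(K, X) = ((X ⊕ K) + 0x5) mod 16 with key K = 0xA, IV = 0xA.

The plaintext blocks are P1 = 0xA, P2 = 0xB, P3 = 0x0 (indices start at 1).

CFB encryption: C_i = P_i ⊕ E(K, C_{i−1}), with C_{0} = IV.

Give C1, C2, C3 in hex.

C1: E(K, 0xA) = 0x5; 0xA ⊕ 0x5 = 0xF.
C2: E(K, 0xF) = 0xA; 0xB ⊕ 0xA = 0x1.
C3: E(K, 0x1) = 0x0; 0x0 ⊕ 0x0 = 0x0.

C1 = 0xF, C2 = 0x1, C3 = 0x0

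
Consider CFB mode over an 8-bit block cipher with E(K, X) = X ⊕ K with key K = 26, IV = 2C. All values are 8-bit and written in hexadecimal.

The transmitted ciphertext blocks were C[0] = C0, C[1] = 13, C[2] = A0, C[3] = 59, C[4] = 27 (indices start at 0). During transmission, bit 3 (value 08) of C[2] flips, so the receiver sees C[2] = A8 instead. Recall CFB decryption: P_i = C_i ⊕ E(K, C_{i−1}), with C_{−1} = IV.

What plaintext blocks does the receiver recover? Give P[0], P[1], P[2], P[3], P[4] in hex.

P[0] = CA, P[1] = F5, P[2] = 9D, P[3] = D7, P[4] = 58

Only C[2] changed, to A8. In CFB, a change in C_i flips the same bit in P_i and garbles P_{i+1}. Decrypting the received ciphertext:
P[0]: E(K, 2C) = 0A; C0 ⊕ 0A = CA.
P[1]: E(K, C0) = E6; 13 ⊕ E6 = F5.
P[2]: E(K, 13) = 35; A8 ⊕ 35 = 9D.
P[3]: E(K, A8) = 8E; 59 ⊕ 8E = D7.
P[4]: E(K, 59) = 7F; 27 ⊕ 7F = 58.
Blocks that differ from the original plaintext: P[2], P[3].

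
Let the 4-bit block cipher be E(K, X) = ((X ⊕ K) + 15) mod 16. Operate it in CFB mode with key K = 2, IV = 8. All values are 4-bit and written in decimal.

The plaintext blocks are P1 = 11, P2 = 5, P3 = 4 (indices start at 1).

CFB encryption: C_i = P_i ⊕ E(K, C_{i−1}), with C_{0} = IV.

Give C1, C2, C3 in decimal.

C1 = 2, C2 = 10, C3 = 3

C1: E(K, 8) = 9; 11 ⊕ 9 = 2.
C2: E(K, 2) = 15; 5 ⊕ 15 = 10.
C3: E(K, 10) = 7; 4 ⊕ 7 = 3.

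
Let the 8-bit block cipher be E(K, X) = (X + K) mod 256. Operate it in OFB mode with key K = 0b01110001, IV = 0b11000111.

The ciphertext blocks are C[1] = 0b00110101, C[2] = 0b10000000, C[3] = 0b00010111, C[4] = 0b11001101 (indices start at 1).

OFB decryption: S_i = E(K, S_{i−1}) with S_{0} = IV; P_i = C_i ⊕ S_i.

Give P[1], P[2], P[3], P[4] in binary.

P[1]: S = E(K, 0b11000111) = 0b00111000; 0b00110101 ⊕ 0b00111000 = 0b00001101.
P[2]: S = E(K, 0b00111000) = 0b10101001; 0b10000000 ⊕ 0b10101001 = 0b00101001.
P[3]: S = E(K, 0b10101001) = 0b00011010; 0b00010111 ⊕ 0b00011010 = 0b00001101.
P[4]: S = E(K, 0b00011010) = 0b10001011; 0b11001101 ⊕ 0b10001011 = 0b01000110.

P[1] = 0b00001101, P[2] = 0b00101001, P[3] = 0b00001101, P[4] = 0b01000110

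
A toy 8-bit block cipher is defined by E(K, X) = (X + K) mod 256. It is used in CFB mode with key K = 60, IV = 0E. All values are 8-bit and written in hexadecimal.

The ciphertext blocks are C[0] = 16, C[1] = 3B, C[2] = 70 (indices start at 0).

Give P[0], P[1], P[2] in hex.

CFB decryption: P_i = C_i ⊕ E(K, C_{i−1}), with C_{−1} = IV.
P[0]: E(K, 0E) = 6E; 16 ⊕ 6E = 78.
P[1]: E(K, 16) = 76; 3B ⊕ 76 = 4D.
P[2]: E(K, 3B) = 9B; 70 ⊕ 9B = EB.

P[0] = 78, P[1] = 4D, P[2] = EB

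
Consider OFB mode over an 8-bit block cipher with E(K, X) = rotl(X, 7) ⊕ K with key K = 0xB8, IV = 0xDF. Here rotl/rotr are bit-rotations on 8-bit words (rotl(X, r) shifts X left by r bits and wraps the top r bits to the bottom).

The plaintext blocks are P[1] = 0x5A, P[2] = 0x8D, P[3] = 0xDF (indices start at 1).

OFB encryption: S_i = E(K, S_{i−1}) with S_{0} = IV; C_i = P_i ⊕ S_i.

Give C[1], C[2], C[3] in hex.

C[1] = 0x0D, C[2] = 0x9E, C[3] = 0xEE

C[1]: S = E(K, 0xDF) = 0x57; 0x5A ⊕ 0x57 = 0x0D.
C[2]: S = E(K, 0x57) = 0x13; 0x8D ⊕ 0x13 = 0x9E.
C[3]: S = E(K, 0x13) = 0x31; 0xDF ⊕ 0x31 = 0xEE.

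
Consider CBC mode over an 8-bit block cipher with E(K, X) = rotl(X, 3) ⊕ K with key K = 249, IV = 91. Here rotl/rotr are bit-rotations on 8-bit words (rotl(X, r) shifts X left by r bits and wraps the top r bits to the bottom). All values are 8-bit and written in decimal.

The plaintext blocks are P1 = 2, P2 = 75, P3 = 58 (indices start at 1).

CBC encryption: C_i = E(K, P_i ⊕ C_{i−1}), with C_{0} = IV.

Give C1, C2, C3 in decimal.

C1 = 51, C2 = 58, C3 = 249

C1: P1 ⊕ 91 = 89; E(K, 89) = 51.
C2: P2 ⊕ 51 = 120; E(K, 120) = 58.
C3: P3 ⊕ 58 = 0; E(K, 0) = 249.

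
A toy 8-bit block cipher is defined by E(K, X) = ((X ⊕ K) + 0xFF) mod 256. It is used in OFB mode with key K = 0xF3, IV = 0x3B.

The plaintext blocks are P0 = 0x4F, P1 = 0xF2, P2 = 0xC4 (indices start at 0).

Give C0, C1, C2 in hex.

OFB encryption: S_i = E(K, S_{i−1}) with S_{−1} = IV; C_i = P_i ⊕ S_i.
C0: S = E(K, 0x3B) = 0xC7; 0x4F ⊕ 0xC7 = 0x88.
C1: S = E(K, 0xC7) = 0x33; 0xF2 ⊕ 0x33 = 0xC1.
C2: S = E(K, 0x33) = 0xBF; 0xC4 ⊕ 0xBF = 0x7B.

C0 = 0x88, C1 = 0xC1, C2 = 0x7B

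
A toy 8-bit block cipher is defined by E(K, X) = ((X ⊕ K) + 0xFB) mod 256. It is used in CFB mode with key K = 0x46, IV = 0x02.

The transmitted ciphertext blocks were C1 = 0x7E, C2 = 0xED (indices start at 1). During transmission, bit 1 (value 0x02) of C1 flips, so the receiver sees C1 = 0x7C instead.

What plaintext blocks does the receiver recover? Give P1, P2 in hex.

CFB decryption: P_i = C_i ⊕ E(K, C_{i−1}), with C_{0} = IV.
Only C1 changed, to 0x7C. In CFB, a change in C_i flips the same bit in P_i and garbles P_{i+1}. Decrypting the received ciphertext:
P1: E(K, 0x02) = 0x3F; 0x7C ⊕ 0x3F = 0x43.
P2: E(K, 0x7C) = 0x35; 0xED ⊕ 0x35 = 0xD8.
Blocks that differ from the original plaintext: P1, P2.

P1 = 0x43, P2 = 0xD8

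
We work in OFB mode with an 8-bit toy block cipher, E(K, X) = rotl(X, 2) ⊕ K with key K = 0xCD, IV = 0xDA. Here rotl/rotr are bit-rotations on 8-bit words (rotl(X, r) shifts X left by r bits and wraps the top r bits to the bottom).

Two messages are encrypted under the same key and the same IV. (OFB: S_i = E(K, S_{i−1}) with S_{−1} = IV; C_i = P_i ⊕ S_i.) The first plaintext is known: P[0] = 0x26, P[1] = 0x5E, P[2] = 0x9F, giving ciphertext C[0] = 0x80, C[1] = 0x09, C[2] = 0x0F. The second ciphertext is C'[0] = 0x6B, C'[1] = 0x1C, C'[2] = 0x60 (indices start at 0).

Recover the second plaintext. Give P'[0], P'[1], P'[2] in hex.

P'[0] = 0xCD, P'[1] = 0x4B, P'[2] = 0xF0

In OFB with a reused IV, both messages share the same keystream S_i, so C_i ⊕ C'_i = P_i ⊕ P'_i and thus P'_i = P_i ⊕ C_i ⊕ C'_i.
P'[0]: 0x26 ⊕ 0x80 ⊕ 0x6B = 0xCD.
P'[1]: 0x5E ⊕ 0x09 ⊕ 0x1C = 0x4B.
P'[2]: 0x9F ⊕ 0x0F ⊕ 0x60 = 0xF0.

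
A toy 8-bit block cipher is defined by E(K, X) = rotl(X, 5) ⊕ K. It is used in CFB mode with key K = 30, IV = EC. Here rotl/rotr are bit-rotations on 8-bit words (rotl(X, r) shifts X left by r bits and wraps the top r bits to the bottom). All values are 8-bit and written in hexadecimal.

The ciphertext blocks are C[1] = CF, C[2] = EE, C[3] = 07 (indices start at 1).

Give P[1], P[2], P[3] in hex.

CFB decryption: P_i = C_i ⊕ E(K, C_{i−1}), with C_{0} = IV.
P[1]: E(K, EC) = AD; CF ⊕ AD = 62.
P[2]: E(K, CF) = C9; EE ⊕ C9 = 27.
P[3]: E(K, EE) = ED; 07 ⊕ ED = EA.

P[1] = 62, P[2] = 27, P[3] = EA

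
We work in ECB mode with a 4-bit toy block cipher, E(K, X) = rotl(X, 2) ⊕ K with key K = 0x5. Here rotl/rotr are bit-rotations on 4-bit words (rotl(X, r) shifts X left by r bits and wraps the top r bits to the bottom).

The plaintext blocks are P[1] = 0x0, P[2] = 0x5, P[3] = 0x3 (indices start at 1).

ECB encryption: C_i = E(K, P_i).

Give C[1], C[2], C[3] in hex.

C[1]: E(K, 0x0) = 0x5.
C[2]: E(K, 0x5) = 0x0.
C[3]: E(K, 0x3) = 0x9.

C[1] = 0x5, C[2] = 0x0, C[3] = 0x9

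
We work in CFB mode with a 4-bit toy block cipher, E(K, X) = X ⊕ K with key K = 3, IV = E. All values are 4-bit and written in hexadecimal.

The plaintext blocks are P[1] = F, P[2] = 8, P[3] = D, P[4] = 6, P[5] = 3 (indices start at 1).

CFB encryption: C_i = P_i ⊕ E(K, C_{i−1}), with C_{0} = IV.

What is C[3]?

C[1]: E(K, E) = D; F ⊕ D = 2.
C[2]: E(K, 2) = 1; 8 ⊕ 1 = 9.
C[3]: E(K, 9) = A; D ⊕ A = 7.

C[3] = 7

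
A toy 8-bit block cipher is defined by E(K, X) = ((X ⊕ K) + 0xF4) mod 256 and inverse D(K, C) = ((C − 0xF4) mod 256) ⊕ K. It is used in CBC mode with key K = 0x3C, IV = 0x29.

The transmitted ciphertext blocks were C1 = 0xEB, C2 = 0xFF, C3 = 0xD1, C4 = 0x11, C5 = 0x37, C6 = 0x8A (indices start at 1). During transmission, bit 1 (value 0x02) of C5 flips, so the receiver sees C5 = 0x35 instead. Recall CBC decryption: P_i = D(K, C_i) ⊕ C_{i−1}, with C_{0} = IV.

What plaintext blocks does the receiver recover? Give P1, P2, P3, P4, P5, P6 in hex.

P1 = 0xE2, P2 = 0xDC, P3 = 0x1E, P4 = 0xF0, P5 = 0x6C, P6 = 0x9F

Only C5 changed, to 0x35. In CBC, a change in C_i garbles P_i and flips the same bit in P_{i+1}. Decrypting the received ciphertext:
P1: D(K, 0xEB) = 0xCB; 0xCB ⊕ 0x29 = 0xE2.
P2: D(K, 0xFF) = 0x37; 0x37 ⊕ 0xEB = 0xDC.
P3: D(K, 0xD1) = 0xE1; 0xE1 ⊕ 0xFF = 0x1E.
P4: D(K, 0x11) = 0x21; 0x21 ⊕ 0xD1 = 0xF0.
P5: D(K, 0x35) = 0x7D; 0x7D ⊕ 0x11 = 0x6C.
P6: D(K, 0x8A) = 0xAA; 0xAA ⊕ 0x35 = 0x9F.
Blocks that differ from the original plaintext: P5, P6.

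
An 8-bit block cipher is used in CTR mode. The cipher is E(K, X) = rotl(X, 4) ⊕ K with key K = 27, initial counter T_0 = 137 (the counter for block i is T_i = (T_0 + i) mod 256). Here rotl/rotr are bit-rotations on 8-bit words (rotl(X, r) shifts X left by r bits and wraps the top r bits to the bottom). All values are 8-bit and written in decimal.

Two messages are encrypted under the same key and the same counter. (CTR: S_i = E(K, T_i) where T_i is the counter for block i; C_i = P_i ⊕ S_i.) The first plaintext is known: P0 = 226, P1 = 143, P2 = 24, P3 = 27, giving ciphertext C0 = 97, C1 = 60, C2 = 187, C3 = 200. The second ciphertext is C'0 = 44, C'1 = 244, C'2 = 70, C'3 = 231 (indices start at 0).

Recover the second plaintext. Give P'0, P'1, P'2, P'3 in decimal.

P'0 = 175, P'1 = 71, P'2 = 229, P'3 = 52

In CTR with a reused counter, both messages share the same keystream S_i, so C_i ⊕ C'_i = P_i ⊕ P'_i and thus P'_i = P_i ⊕ C_i ⊕ C'_i.
P'0: 226 ⊕ 97 ⊕ 44 = 175.
P'1: 143 ⊕ 60 ⊕ 244 = 71.
P'2: 24 ⊕ 187 ⊕ 70 = 229.
P'3: 27 ⊕ 200 ⊕ 231 = 52.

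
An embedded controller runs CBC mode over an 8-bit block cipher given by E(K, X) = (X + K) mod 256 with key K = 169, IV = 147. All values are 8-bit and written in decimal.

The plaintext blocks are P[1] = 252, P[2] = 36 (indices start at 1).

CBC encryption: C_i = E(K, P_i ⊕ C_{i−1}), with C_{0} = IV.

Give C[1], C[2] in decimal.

C[1]: P[1] ⊕ 147 = 111; E(K, 111) = 24.
C[2]: P[2] ⊕ 24 = 60; E(K, 60) = 229.

C[1] = 24, C[2] = 229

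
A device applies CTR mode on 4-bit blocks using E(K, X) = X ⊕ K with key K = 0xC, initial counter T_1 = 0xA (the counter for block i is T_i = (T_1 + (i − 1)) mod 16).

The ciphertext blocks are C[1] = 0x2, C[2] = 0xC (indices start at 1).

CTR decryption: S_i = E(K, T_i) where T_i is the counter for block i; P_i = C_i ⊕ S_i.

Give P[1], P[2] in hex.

P[1]: T = 0xA, S = E(K, T) = 0x6; 0x2 ⊕ 0x6 = 0x4.
P[2]: T = 0xB, S = E(K, T) = 0x7; 0xC ⊕ 0x7 = 0xB.

P[1] = 0x4, P[2] = 0xB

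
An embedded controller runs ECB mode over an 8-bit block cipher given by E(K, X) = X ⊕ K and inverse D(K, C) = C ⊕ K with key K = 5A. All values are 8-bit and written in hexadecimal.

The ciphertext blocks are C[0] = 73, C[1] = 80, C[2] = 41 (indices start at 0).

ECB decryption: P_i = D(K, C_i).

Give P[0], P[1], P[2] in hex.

P[0] = 29, P[1] = DA, P[2] = 1B

P[0]: D(K, 73) = 29.
P[1]: D(K, 80) = DA.
P[2]: D(K, 41) = 1B.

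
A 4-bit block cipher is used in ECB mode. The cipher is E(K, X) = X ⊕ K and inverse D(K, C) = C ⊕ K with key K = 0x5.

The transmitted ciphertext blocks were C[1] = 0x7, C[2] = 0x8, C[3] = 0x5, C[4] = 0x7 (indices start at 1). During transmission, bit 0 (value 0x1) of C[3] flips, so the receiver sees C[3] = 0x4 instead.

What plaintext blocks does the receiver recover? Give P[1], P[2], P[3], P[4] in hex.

P[1] = 0x2, P[2] = 0xD, P[3] = 0x1, P[4] = 0x2

ECB decryption: P_i = D(K, C_i).
Only C[3] changed, to 0x4. In ECB, a change in C_i affects only P_i. Decrypting the received ciphertext:
P[1]: D(K, 0x7) = 0x2.
P[2]: D(K, 0x8) = 0xD.
P[3]: D(K, 0x4) = 0x1.
P[4]: D(K, 0x7) = 0x2.
Blocks that differ from the original plaintext: P[3].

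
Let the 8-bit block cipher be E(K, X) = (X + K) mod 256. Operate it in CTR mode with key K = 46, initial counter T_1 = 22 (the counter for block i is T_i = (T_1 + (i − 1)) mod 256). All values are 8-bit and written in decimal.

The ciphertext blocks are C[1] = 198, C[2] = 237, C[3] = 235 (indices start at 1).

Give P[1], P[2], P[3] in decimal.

P[1] = 130, P[2] = 168, P[3] = 173

CTR decryption: S_i = E(K, T_i) where T_i is the counter for block i; P_i = C_i ⊕ S_i.
P[1]: T = 22, S = E(K, T) = 68; 198 ⊕ 68 = 130.
P[2]: T = 23, S = E(K, T) = 69; 237 ⊕ 69 = 168.
P[3]: T = 24, S = E(K, T) = 70; 235 ⊕ 70 = 173.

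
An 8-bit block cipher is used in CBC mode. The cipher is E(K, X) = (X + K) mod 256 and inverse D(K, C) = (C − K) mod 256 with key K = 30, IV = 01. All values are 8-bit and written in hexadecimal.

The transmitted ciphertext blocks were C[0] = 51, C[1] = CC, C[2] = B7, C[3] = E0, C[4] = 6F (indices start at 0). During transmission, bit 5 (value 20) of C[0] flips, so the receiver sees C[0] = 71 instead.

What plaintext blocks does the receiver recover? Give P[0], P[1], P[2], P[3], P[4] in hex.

CBC decryption: P_i = D(K, C_i) ⊕ C_{i−1}, with C_{−1} = IV.
Only C[0] changed, to 71. In CBC, a change in C_i garbles P_i and flips the same bit in P_{i+1}. Decrypting the received ciphertext:
P[0]: D(K, 71) = 41; 41 ⊕ 01 = 40.
P[1]: D(K, CC) = 9C; 9C ⊕ 71 = ED.
P[2]: D(K, B7) = 87; 87 ⊕ CC = 4B.
P[3]: D(K, E0) = B0; B0 ⊕ B7 = 07.
P[4]: D(K, 6F) = 3F; 3F ⊕ E0 = DF.
Blocks that differ from the original plaintext: P[0], P[1].

P[0] = 40, P[1] = ED, P[2] = 4B, P[3] = 07, P[4] = DF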